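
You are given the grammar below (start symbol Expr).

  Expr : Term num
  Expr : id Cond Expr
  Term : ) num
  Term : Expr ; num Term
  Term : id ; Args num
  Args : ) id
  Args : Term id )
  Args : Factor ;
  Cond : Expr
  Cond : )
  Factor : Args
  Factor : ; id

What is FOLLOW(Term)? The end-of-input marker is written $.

In Expr : Term num: add FIRST(num) = { num }.
In Term : Expr ; num Term: Term is at the end, add FOLLOW(Term) = { id, num }.
In Args : Term id ): add FIRST(id )) = { id }.
Union: FOLLOW(Term) = { id, num }.

{ id, num }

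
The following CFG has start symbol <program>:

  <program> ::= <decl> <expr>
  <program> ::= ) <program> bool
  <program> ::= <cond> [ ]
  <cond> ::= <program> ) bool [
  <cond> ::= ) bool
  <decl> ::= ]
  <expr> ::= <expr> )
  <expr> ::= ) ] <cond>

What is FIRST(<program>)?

{ ), ] }

From <program> ::= <decl> <expr>: add FIRST(<decl>) = { ] }.
<program> ::= ) <program> bool contributes {)}.
From <program> ::= <cond> [ ]: add FIRST(<cond>) = { ), ] }.
Union: FIRST(<program>) = { ), ] }.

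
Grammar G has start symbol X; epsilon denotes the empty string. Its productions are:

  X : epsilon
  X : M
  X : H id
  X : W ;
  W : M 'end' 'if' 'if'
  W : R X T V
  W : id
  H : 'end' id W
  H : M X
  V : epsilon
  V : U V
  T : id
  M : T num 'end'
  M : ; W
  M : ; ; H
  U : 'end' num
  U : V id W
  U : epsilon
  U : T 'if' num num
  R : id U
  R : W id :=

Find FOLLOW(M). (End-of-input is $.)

In X : M: M is at the end, add FOLLOW(X) = { $, 'end', ;, id }.
In W : M 'end' 'if' 'if': add FIRST('end' 'if' 'if') = { 'end' }.
In H : M X: add FIRST(X)\{epsilon} = { 'end', ;, id }.
  Since X is nullable, also add FOLLOW(H) = { $, 'end', ;, id }.
Union: FOLLOW(M) = { $, 'end', ;, id }.

{ $, 'end', ;, id }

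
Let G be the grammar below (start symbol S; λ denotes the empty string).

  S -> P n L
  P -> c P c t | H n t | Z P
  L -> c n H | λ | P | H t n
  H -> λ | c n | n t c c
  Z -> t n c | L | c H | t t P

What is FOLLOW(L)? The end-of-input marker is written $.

In S -> P n L: L is at the end, add FOLLOW(S) = { $ }.
In Z -> L: L is at the end, add FOLLOW(Z) = { c, n, t }.
Union: FOLLOW(L) = { $, c, n, t }.

{ $, c, n, t }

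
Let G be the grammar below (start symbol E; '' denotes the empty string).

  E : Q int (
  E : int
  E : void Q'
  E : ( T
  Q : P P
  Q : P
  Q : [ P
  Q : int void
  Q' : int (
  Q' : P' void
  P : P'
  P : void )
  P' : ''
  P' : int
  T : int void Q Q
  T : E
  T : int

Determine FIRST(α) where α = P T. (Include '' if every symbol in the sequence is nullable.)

Add FIRST(P)\{''} = { int, void }; P is nullable, continue.
Add FIRST(T) = { (, [, int, void }; T is not nullable, stop.

{ (, [, int, void }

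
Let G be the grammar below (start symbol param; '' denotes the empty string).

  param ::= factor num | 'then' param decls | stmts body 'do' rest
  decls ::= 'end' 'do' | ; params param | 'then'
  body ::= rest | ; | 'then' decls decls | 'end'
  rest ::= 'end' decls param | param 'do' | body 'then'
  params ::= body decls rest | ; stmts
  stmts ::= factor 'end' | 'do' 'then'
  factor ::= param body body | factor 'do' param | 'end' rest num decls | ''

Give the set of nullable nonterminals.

Directly nullable (have an ''-production): factor.
No other nonterminal has a production whose RHS symbols are all nullable.

{ factor }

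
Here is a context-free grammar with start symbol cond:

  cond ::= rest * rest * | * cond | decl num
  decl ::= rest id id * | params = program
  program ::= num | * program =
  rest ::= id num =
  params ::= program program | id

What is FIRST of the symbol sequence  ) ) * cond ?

{ ) }

) is a terminal; add {)} and stop.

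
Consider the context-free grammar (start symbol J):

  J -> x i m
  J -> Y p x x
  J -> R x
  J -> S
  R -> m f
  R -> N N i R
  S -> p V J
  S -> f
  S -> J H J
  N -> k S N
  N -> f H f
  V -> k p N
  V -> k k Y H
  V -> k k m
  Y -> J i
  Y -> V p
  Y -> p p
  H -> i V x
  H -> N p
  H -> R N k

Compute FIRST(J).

J -> x i m contributes {x}.
From J -> Y p x x: add FIRST(Y) = { f, k, m, p, x }.
From J -> R x: add FIRST(R) = { f, k, m }.
From J -> S: add FIRST(S) = { f, k, m, p, x }.
Union: FIRST(J) = { f, k, m, p, x }.

{ f, k, m, p, x }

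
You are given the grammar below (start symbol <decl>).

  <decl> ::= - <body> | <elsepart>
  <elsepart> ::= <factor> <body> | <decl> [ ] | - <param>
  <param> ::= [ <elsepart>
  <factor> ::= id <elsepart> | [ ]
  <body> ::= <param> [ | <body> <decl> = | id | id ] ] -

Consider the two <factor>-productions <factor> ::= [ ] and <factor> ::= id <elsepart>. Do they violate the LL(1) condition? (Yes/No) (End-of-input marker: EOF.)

No

FIRST([ ]) = { [ } and FIRST(id <elsepart>) = { id }.
The FIRST sets are disjoint and neither alternative is nullable — no conflict.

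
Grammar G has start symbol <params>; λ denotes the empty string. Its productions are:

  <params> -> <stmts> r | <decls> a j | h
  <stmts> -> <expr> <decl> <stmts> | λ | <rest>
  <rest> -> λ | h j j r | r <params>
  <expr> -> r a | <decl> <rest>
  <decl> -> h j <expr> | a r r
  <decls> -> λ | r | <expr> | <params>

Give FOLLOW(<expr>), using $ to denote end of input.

In <stmts> -> <expr> <decl> <stmts>: add FIRST(<decl> <stmts>) = { a, h }.
In <decl> -> h j <expr>: <expr> is at the end, add FOLLOW(<decl>) = { a, h, r }.
In <decls> -> <expr>: <expr> is at the end, add FOLLOW(<decls>) = { a }.
Union: FOLLOW(<expr>) = { a, h, r }.

{ a, h, r }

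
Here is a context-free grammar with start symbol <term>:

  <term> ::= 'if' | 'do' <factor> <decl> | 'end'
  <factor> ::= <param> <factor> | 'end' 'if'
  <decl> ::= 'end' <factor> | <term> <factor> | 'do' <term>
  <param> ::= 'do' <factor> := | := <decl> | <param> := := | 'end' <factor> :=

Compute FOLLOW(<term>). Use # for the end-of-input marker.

{ #, 'do', 'end', := }

<term> is the start symbol, so # ∈ FOLLOW(<term>).
In <decl> ::= <term> <factor>: add FIRST(<factor>) = { 'do', 'end', := }.
In <decl> ::= 'do' <term>: <term> is at the end, add FOLLOW(<decl>) = { #, 'do', 'end', := }.
Union: FOLLOW(<term>) = { #, 'do', 'end', := }.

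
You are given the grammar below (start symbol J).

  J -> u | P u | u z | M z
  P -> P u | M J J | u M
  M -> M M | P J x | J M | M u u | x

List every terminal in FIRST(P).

{ u, x }

From P -> P u: add FIRST(P) = { u, x }.
From P -> M J J: add FIRST(M) = { u, x }.
P -> u M contributes {u}.
Union: FIRST(P) = { u, x }.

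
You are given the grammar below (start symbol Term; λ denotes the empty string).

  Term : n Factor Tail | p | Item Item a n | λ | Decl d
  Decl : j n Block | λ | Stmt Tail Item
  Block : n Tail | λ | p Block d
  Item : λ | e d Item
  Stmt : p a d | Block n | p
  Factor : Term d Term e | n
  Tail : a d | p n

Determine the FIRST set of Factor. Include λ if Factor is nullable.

{ a, d, e, j, n, p }

From Factor : Term d Term e: Term nullable, take FIRST(Term) ∪ {d} = { a, d, e, j, n, p }.
Factor : n contributes {n}.
Union: FIRST(Factor) = { a, d, e, j, n, p }.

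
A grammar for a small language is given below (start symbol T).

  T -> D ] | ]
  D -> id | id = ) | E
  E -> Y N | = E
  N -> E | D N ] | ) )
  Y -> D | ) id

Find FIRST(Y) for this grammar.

From Y -> D: add FIRST(D) = { ), =, id }.
Y -> ) id contributes {)}.
Union: FIRST(Y) = { ), =, id }.

{ ), =, id }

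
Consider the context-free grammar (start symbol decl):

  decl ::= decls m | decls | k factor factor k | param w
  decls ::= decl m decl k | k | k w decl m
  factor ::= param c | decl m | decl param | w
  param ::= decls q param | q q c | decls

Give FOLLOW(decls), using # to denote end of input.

In decl ::= decls m: add FIRST(m) = { m }.
In decl ::= decls: decls is at the end, add FOLLOW(decl) = { #, k, m, q }.
In param ::= decls q param: add FIRST(q param) = { q }.
In param ::= decls: decls is at the end, add FOLLOW(param) = { c, k, q, w }.
Union: FOLLOW(decls) = { #, c, k, m, q, w }.

{ #, c, k, m, q, w }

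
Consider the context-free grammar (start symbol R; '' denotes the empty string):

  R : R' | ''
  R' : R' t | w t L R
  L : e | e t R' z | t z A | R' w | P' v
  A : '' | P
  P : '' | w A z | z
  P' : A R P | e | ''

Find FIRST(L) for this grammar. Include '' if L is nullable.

L : e contributes {e}.
L : e t R' z contributes {e}.
L : t z A contributes {t}.
From L : R' w: add FIRST(R') = { w }.
From L : P' v: P' nullable, take FIRST(P') ∪ {v} = { e, v, w, z }.
Union: FIRST(L) = { e, t, v, w, z }.

{ e, t, v, w, z }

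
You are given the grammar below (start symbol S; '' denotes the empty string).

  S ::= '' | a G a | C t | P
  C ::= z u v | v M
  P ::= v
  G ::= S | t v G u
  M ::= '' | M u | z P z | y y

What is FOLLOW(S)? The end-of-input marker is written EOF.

S is the start symbol, so EOF ∈ FOLLOW(S).
In G ::= S: S is at the end, add FOLLOW(G) = { a, u }.
Union: FOLLOW(S) = { EOF, a, u }.

{ EOF, a, u }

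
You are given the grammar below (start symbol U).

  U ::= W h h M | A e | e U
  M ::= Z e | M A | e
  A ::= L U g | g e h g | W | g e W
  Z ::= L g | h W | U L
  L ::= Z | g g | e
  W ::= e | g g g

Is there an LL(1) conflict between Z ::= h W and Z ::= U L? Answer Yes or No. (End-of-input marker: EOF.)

Yes

FIRST(h W) = { h } and FIRST(U L) = { e, g, h }.
Both contain h, so the two alternatives are not disjoint — LL(1) conflict.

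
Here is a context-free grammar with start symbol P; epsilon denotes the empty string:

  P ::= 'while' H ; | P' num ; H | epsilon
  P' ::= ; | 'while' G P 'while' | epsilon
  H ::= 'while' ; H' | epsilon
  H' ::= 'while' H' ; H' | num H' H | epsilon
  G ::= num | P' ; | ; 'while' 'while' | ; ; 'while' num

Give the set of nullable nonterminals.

{ H, H', P, P' }

Directly nullable (have an epsilon-production): P, P', H, H'.
No other nonterminal has a production whose RHS symbols are all nullable.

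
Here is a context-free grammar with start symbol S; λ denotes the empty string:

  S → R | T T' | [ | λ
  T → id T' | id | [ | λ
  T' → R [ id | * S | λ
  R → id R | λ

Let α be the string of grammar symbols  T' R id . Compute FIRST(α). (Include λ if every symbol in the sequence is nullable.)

Add FIRST(T')\{λ} = { *, [, id }; T' is nullable, continue.
Add FIRST(R)\{λ} = { id }; R is nullable, continue.
id is a terminal; add {id} and stop.

{ *, [, id }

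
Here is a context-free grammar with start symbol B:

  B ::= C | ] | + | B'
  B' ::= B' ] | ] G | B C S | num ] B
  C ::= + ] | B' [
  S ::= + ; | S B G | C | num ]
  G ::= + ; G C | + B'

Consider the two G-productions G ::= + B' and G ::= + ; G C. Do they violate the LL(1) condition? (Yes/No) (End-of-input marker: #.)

FIRST(+ B') = { + } and FIRST(+ ; G C) = { + }.
Both contain +, so the two alternatives are not disjoint — LL(1) conflict.

Yes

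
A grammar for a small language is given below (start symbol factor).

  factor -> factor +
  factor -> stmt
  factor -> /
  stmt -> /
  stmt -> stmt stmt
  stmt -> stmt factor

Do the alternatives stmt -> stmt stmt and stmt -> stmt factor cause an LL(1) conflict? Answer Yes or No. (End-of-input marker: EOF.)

FIRST(stmt stmt) = { / } and FIRST(stmt factor) = { / }.
Both contain /, so the two alternatives are not disjoint — LL(1) conflict.

Yes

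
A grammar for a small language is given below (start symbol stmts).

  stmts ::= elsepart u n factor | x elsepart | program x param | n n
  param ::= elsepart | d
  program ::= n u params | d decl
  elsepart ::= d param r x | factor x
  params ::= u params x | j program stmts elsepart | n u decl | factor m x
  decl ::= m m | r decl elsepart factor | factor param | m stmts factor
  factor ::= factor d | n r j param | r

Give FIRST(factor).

{ n, r }

From factor ::= factor d: add FIRST(factor) = { n, r }.
factor ::= n r j param contributes {n}.
factor ::= r contributes {r}.
Union: FIRST(factor) = { n, r }.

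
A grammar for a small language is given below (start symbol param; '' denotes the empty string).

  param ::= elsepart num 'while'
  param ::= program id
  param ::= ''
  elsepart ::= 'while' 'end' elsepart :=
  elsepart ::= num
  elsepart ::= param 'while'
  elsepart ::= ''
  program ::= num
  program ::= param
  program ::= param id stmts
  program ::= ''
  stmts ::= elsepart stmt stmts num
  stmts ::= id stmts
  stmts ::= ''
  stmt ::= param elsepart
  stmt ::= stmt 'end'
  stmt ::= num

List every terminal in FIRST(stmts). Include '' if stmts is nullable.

{ 'end', 'while', id, num, '' }

From stmts ::= elsepart stmt stmts num: elsepart, stmt, stmts nullable, take FIRST(elsepart) ∪ FIRST(stmt) ∪ FIRST(stmts) ∪ {num} = { 'end', 'while', id, num }.
stmts ::= id stmts contributes {id}.
stmts ::= '' contributes ''.
Union: FIRST(stmts) = { 'end', 'while', id, num, '' }.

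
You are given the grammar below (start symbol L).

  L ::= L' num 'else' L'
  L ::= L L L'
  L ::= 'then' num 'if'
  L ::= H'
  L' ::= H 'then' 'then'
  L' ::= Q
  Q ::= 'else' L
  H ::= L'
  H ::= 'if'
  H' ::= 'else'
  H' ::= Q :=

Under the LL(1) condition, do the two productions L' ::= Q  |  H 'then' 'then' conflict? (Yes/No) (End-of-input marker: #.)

FIRST(Q) = { 'else' } and FIRST(H 'then' 'then') = { 'else', 'if' }.
Both contain 'else', so the two alternatives are not disjoint — LL(1) conflict.

Yes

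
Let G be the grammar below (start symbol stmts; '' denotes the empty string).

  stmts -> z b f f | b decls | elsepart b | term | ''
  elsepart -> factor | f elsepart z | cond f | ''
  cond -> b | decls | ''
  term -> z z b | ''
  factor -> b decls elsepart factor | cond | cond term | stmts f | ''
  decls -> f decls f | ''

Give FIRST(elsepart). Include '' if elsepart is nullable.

From elsepart -> factor: add FIRST(factor) = { b, f, z, '' } (including '' since factor is nullable).
elsepart -> f elsepart z contributes {f}.
From elsepart -> cond f: cond nullable, take FIRST(cond) ∪ {f} = { b, f }.
elsepart -> '' contributes ''.
Union: FIRST(elsepart) = { b, f, z, '' }.

{ b, f, z, '' }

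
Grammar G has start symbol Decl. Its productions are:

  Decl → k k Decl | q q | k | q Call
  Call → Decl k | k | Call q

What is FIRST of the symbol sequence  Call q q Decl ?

Add FIRST(Call) = { k, q }; Call is not nullable, stop.

{ k, q }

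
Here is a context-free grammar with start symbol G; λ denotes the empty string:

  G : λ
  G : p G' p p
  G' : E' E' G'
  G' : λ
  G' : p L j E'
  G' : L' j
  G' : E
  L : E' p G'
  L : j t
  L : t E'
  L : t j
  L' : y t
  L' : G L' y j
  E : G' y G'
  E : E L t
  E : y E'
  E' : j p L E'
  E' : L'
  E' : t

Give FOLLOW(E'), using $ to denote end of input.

{ j, p, t, y }

In G' : E' E' G': add FIRST(E' G') = { j, p, t, y }.
In G' : E' E' G': add FIRST(G')\{λ} = { j, p, t, y }.
  Since G' is nullable, also add FOLLOW(G') = { j, p, t, y }.
In G' : p L j E': E' is at the end, add FOLLOW(G') = { j, p, t, y }.
In L : E' p G': add FIRST(p G') = { p }.
In L : t E': E' is at the end, add FOLLOW(L) = { j, p, t, y }.
In E : y E': E' is at the end, add FOLLOW(E) = { j, p, t, y }.
In E' : j p L E': E' is at the end, add FOLLOW(E') = { j, p, t, y }.
Union: FOLLOW(E') = { j, p, t, y }.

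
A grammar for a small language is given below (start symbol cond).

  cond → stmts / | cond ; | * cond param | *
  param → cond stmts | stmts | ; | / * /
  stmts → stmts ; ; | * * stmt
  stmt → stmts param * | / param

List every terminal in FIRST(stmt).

From stmt → stmts param *: add FIRST(stmts) = { * }.
stmt → / param contributes {/}.
Union: FIRST(stmt) = { *, / }.

{ *, / }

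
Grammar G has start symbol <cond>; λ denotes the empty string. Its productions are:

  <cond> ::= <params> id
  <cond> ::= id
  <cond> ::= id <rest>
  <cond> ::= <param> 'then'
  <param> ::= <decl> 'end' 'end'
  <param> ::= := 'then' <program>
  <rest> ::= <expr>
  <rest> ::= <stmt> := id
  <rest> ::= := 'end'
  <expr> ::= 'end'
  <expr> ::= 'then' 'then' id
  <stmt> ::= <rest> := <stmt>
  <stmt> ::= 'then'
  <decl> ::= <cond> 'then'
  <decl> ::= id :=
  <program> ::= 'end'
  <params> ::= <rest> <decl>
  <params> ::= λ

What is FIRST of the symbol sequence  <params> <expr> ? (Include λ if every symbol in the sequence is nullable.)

{ 'end', 'then', := }

Add FIRST(<params>)\{λ} = { 'end', 'then', := }; <params> is nullable, continue.
Add FIRST(<expr>) = { 'end', 'then' }; <expr> is not nullable, stop.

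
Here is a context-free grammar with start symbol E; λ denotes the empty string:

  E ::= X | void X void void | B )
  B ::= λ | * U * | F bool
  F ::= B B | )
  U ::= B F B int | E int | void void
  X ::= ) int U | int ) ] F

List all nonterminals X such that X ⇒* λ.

{ B, F }

Directly nullable (have an λ-production): B.
F ::= B B with every symbol nullable, so F is nullable.
No other nonterminal has a production whose RHS symbols are all nullable.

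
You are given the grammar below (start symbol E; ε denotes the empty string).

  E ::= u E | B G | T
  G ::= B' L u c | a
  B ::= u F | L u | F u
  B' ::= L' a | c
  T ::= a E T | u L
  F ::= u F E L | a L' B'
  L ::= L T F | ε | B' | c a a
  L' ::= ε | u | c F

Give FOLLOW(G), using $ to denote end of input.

In E ::= B G: G is at the end, add FOLLOW(E) = { $, a, c, u }.
Union: FOLLOW(G) = { $, a, c, u }.

{ $, a, c, u }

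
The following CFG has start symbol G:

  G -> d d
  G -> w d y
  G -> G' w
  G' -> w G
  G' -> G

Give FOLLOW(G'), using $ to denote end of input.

In G -> G' w: add FIRST(w) = { w }.
Union: FOLLOW(G') = { w }.

{ w }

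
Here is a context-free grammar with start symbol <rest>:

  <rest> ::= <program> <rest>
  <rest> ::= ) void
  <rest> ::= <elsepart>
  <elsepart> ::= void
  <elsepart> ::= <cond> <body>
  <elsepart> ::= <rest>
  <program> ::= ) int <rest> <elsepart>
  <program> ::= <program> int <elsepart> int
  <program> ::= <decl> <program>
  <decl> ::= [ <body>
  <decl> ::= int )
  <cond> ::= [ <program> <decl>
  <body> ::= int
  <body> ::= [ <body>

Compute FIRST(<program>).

{ ), [, int }

<program> ::= ) int <rest> <elsepart> contributes {)}.
From <program> ::= <program> int <elsepart> int: add FIRST(<program>) = { ), [, int }.
From <program> ::= <decl> <program>: add FIRST(<decl>) = { [, int }.
Union: FIRST(<program>) = { ), [, int }.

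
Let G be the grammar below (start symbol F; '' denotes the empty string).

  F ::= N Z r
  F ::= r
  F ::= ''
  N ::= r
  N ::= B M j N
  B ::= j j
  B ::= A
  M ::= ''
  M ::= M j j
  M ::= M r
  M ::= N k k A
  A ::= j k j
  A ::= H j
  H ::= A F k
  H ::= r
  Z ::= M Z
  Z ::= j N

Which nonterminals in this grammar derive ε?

Directly nullable (have an ''-production): F, M.
No other nonterminal has a production whose RHS symbols are all nullable.

{ F, M }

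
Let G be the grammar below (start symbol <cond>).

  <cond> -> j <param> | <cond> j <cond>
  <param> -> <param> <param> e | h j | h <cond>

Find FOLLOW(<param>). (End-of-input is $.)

In <cond> -> j <param>: <param> is at the end, add FOLLOW(<cond>) = { $, e, h, j }.
In <param> -> <param> <param> e: add FIRST(<param> e) = { h }.
In <param> -> <param> <param> e: add FIRST(e) = { e }.
Union: FOLLOW(<param>) = { $, e, h, j }.

{ $, e, h, j }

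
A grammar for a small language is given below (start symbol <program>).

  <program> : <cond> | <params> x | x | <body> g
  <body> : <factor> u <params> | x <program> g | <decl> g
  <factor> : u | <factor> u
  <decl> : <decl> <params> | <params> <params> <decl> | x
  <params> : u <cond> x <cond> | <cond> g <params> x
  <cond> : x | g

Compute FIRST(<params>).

<params> : u <cond> x <cond> contributes {u}.
From <params> : <cond> g <params> x: add FIRST(<cond>) = { g, x }.
Union: FIRST(<params>) = { g, u, x }.

{ g, u, x }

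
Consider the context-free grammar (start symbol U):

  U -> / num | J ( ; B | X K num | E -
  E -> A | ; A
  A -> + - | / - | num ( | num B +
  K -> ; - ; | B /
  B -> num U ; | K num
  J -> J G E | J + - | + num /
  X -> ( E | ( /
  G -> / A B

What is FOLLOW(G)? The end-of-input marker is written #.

{ +, /, ;, num }

In J -> J G E: add FIRST(E) = { +, /, ;, num }.
Union: FOLLOW(G) = { +, /, ;, num }.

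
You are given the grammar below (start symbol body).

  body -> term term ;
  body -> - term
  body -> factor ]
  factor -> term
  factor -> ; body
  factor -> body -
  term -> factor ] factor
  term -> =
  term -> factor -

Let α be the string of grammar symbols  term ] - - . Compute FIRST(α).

Add FIRST(term) = { -, ;, = }; term is not nullable, stop.

{ -, ;, = }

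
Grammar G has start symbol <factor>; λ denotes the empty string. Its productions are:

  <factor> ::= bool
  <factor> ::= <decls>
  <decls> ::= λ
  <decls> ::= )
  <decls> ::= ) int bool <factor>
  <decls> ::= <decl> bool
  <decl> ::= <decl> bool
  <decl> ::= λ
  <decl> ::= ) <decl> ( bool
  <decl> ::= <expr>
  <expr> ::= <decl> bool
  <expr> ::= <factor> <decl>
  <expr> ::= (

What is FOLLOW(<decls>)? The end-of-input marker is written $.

{ $, (, ), bool }

In <factor> ::= <decls>: <decls> is at the end, add FOLLOW(<factor>) = { $, (, ), bool }.
Union: FOLLOW(<decls>) = { $, (, ), bool }.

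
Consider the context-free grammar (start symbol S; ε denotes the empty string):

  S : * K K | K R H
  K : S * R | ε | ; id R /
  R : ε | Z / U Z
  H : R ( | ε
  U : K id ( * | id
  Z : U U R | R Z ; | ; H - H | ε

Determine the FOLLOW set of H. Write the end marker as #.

In S : K R H: H is at the end, add FOLLOW(S) = { #, * }.
In Z : ; H - H: add FIRST(- H) = { - }.
In Z : ; H - H: H is at the end, add FOLLOW(Z) = { #, (, *, /, ;, id }.
Union: FOLLOW(H) = { #, (, *, -, /, ;, id }.

{ #, (, *, -, /, ;, id }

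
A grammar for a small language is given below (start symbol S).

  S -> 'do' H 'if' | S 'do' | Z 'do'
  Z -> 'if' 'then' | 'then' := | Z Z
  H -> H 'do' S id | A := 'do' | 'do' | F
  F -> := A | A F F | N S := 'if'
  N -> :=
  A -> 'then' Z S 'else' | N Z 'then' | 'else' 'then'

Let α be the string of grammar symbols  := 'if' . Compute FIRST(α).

{ := }

:= is a terminal; add {:=} and stop.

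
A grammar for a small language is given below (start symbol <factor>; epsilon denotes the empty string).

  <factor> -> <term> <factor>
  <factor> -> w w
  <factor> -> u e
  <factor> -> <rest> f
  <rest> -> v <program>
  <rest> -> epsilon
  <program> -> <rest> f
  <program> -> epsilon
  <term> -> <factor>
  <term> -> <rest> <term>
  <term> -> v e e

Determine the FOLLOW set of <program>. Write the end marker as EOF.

{ f, u, v, w }

In <rest> -> v <program>: <program> is at the end, add FOLLOW(<rest>) = { f, u, v, w }.
Union: FOLLOW(<program>) = { f, u, v, w }.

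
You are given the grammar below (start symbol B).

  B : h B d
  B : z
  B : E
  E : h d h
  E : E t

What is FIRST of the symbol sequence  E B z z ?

{ h }

Add FIRST(E) = { h }; E is not nullable, stop.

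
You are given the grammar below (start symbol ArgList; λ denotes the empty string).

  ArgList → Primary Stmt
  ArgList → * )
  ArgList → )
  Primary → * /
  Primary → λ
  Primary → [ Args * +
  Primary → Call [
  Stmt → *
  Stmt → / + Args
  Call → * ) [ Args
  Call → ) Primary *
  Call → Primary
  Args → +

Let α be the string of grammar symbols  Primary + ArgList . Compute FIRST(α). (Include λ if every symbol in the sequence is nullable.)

{ ), *, +, [ }

Add FIRST(Primary)\{λ} = { ), *, [ }; Primary is nullable, continue.
+ is a terminal; add {+} and stop.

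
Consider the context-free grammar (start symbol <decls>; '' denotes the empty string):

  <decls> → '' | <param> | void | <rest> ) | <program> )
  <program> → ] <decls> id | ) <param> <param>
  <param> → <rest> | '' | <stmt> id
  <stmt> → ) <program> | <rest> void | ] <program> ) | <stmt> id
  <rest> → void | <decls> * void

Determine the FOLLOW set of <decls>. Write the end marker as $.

<decls> is the start symbol, so $ ∈ FOLLOW(<decls>).
In <program> → ] <decls> id: add FIRST(id) = { id }.
In <rest> → <decls> * void: add FIRST(* void) = { * }.
Union: FOLLOW(<decls>) = { $, *, id }.

{ $, *, id }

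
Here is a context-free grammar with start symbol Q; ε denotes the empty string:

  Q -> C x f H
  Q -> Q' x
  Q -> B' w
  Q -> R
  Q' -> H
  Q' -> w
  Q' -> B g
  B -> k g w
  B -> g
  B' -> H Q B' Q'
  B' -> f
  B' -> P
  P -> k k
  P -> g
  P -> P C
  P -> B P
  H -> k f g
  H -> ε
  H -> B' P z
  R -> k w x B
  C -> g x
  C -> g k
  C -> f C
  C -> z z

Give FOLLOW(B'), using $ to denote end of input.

{ f, g, k, w, x, z }

In Q -> B' w: add FIRST(w) = { w }.
In B' -> H Q B' Q': add FIRST(Q')\{ε} = { f, g, k, w, x, z }.
  Since Q' is nullable, also add FOLLOW(B') = { f, g, k, w, x, z }.
In H -> B' P z: add FIRST(P z) = { g, k }.
Union: FOLLOW(B') = { f, g, k, w, x, z }.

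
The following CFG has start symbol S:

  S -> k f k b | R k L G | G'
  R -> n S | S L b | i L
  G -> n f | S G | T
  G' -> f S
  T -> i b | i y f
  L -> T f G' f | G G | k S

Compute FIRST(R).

R -> n S contributes {n}.
From R -> S L b: add FIRST(S) = { f, i, k, n }.
R -> i L contributes {i}.
Union: FIRST(R) = { f, i, k, n }.

{ f, i, k, n }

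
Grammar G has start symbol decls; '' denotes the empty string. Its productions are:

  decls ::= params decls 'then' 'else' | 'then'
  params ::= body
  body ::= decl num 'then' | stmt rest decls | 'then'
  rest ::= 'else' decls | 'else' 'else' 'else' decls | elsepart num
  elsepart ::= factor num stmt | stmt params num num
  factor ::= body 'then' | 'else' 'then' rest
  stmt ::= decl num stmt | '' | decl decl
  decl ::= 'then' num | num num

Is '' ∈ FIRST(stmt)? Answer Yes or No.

Yes

stmt has an ''-production, so stmt ⇒ ''.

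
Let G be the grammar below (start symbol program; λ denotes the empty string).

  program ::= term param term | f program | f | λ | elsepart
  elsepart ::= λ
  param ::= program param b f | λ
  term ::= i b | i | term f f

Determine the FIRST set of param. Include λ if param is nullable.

From param ::= program param b f: program, param nullable, take FIRST(program) ∪ FIRST(param) ∪ {b} = { b, f, i }.
param ::= λ contributes λ.
Union: FIRST(param) = { b, f, i, λ }.

{ b, f, i, λ }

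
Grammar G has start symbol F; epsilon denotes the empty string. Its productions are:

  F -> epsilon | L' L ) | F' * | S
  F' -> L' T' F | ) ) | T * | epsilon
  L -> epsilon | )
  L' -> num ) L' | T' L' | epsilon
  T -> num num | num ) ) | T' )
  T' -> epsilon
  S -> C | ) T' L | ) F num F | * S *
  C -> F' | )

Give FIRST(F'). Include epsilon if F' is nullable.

{ ), *, num, epsilon }

From F' -> L' T' F: L', T', F nullable, take FIRST(L') ∪ FIRST(T') ∪ FIRST(F) = { ), *, num }; also epsilon since the whole RHS is nullable.
F' -> ) ) contributes {)}.
From F' -> T *: add FIRST(T) = { ), num }.
F' -> epsilon contributes epsilon.
Union: FIRST(F') = { ), *, num, epsilon }.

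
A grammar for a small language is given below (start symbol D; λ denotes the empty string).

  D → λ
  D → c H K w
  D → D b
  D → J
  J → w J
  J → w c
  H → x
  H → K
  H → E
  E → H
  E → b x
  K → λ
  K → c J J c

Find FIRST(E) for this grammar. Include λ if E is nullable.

From E → H: add FIRST(H) = { b, c, x, λ } (including λ since H is nullable).
E → b x contributes {b}.
Union: FIRST(E) = { b, c, x, λ }.

{ b, c, x, λ }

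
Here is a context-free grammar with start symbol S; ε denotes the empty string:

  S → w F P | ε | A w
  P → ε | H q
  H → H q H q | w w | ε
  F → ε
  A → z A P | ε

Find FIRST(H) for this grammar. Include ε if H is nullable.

From H → H q H q: H nullable, take FIRST(H) ∪ {q} = { q, w }.
H → w w contributes {w}.
H → ε contributes ε.
Union: FIRST(H) = { q, w, ε }.

{ q, w, ε }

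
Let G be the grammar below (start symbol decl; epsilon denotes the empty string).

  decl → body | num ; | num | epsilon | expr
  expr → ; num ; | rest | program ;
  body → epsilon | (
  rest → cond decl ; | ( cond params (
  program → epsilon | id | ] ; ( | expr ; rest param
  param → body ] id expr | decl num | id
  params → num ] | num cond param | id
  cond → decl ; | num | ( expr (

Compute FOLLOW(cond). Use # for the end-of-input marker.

{ (, ;, ], id, num }

In rest → cond decl ;: add FIRST(decl ;) = { (, ;, ], id, num }.
In rest → ( cond params (: add FIRST(params () = { id, num }.
In params → num cond param: add FIRST(param) = { (, ;, ], id, num }.
Union: FOLLOW(cond) = { (, ;, ], id, num }.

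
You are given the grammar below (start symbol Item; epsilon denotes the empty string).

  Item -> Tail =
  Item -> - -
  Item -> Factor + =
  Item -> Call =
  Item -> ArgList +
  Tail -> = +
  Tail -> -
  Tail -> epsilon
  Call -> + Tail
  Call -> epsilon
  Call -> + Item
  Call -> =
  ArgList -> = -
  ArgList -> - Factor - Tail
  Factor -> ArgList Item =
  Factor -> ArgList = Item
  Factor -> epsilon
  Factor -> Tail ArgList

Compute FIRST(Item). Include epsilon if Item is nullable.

{ +, -, = }

From Item -> Tail =: Tail nullable, take FIRST(Tail) ∪ {=} = { -, = }.
Item -> - - contributes {-}.
From Item -> Factor + =: Factor nullable, take FIRST(Factor) ∪ {+} = { +, -, = }.
From Item -> Call =: Call nullable, take FIRST(Call) ∪ {=} = { +, = }.
From Item -> ArgList +: add FIRST(ArgList) = { -, = }.
Union: FIRST(Item) = { +, -, = }.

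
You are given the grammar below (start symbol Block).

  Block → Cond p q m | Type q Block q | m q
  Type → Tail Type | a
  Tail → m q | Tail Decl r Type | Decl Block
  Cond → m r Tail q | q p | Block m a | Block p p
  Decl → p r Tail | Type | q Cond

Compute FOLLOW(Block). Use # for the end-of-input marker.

Block is the start symbol, so # ∈ FOLLOW(Block).
In Block → Type q Block q: add FIRST(q) = { q }.
In Tail → Decl Block: Block is at the end, add FOLLOW(Tail) = { a, m, p, q, r }.
In Cond → Block m a: add FIRST(m a) = { m }.
In Cond → Block p p: add FIRST(p p) = { p }.
Union: FOLLOW(Block) = { #, a, m, p, q, r }.

{ #, a, m, p, q, r }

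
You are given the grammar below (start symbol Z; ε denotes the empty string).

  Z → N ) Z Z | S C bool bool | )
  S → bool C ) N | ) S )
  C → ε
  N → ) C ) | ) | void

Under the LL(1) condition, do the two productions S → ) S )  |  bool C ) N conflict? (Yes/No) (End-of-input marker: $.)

FIRST() S )) = { ) } and FIRST(bool C ) N) = { bool }.
The FIRST sets are disjoint and neither alternative is nullable — no conflict.

No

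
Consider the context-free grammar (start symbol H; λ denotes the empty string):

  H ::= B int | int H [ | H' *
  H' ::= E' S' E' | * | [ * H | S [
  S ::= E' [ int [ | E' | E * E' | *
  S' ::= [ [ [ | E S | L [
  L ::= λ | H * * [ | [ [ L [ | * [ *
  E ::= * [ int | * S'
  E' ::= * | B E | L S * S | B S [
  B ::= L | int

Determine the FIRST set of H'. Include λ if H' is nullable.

From H' ::= E' S' E': add FIRST(E') = { *, [, int }.
H' ::= * contributes {*}.
H' ::= [ * H contributes {[}.
From H' ::= S [: add FIRST(S) = { *, [, int }.
Union: FIRST(H') = { *, [, int }.

{ *, [, int }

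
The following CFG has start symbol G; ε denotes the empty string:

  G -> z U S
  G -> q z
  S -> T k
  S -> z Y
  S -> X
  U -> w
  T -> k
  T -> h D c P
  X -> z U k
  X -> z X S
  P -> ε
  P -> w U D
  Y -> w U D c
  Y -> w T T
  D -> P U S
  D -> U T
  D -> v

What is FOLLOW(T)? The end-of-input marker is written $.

{ $, c, h, k, w, z }

In S -> T k: add FIRST(k) = { k }.
In Y -> w T T: add FIRST(T) = { h, k }.
In Y -> w T T: T is at the end, add FOLLOW(Y) = { $, c, h, k, w, z }.
In D -> U T: T is at the end, add FOLLOW(D) = { $, c, h, k, w, z }.
Union: FOLLOW(T) = { $, c, h, k, w, z }.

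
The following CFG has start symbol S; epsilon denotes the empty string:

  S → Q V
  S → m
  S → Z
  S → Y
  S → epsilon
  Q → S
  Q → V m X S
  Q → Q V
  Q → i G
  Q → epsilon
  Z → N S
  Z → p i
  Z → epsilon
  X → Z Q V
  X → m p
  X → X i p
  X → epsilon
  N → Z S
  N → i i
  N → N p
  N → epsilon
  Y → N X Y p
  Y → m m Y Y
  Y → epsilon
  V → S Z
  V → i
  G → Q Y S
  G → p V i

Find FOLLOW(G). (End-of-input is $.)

In Q → i G: G is at the end, add FOLLOW(Q) = { $, i, m, p }.
Union: FOLLOW(G) = { $, i, m, p }.

{ $, i, m, p }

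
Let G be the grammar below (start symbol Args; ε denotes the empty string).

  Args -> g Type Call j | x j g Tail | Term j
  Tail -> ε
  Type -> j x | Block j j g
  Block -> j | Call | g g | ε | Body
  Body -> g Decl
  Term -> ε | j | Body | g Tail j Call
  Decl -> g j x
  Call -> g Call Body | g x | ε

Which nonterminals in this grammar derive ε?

{ Block, Call, Tail, Term }

Directly nullable (have an ε-production): Tail, Block, Term, Call.
No other nonterminal has a production whose RHS symbols are all nullable.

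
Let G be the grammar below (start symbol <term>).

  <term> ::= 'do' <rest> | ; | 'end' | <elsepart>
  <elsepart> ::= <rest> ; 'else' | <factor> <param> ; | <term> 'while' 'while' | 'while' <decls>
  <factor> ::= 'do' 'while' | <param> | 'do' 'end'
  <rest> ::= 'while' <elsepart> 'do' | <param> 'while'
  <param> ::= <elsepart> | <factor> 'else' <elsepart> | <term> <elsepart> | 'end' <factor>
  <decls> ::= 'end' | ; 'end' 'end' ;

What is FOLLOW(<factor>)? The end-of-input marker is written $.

{ 'do', 'else', 'end', 'while', ; }

In <elsepart> ::= <factor> <param> ;: add FIRST(<param> ;) = { 'do', 'end', 'while', ; }.
In <param> ::= <factor> 'else' <elsepart>: add FIRST('else' <elsepart>) = { 'else' }.
In <param> ::= 'end' <factor>: <factor> is at the end, add FOLLOW(<param>) = { 'do', 'else', 'end', 'while', ; }.
Union: FOLLOW(<factor>) = { 'do', 'else', 'end', 'while', ; }.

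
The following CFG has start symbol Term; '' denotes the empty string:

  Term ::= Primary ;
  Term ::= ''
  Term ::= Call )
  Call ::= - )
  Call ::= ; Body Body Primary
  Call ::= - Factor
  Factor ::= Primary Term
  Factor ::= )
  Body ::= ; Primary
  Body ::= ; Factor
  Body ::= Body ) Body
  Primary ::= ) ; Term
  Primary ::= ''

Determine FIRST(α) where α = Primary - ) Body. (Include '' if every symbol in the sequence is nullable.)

Add FIRST(Primary)\{''} = { ) }; Primary is nullable, continue.
- is a terminal; add {-} and stop.

{ ), - }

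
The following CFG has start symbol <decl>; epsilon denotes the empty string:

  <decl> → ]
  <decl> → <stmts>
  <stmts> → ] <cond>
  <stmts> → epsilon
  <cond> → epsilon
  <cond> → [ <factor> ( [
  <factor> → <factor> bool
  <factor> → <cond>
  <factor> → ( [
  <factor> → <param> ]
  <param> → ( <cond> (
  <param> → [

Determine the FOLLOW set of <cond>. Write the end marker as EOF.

{ EOF, (, bool }

In <stmts> → ] <cond>: <cond> is at the end, add FOLLOW(<stmts>) = { EOF }.
In <factor> → <cond>: <cond> is at the end, add FOLLOW(<factor>) = { (, bool }.
In <param> → ( <cond> (: add FIRST(() = { ( }.
Union: FOLLOW(<cond>) = { EOF, (, bool }.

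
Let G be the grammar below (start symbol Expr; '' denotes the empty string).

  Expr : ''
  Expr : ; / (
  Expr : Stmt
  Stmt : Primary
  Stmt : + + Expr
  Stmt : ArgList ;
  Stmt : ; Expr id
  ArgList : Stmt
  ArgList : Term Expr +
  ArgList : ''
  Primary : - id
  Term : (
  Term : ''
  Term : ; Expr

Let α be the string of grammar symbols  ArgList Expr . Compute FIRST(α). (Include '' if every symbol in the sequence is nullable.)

Add FIRST(ArgList)\{''} = { (, +, -, ; }; ArgList is nullable, continue.
Add FIRST(Expr)\{''} = { (, +, -, ; }; Expr is nullable, continue.
Every symbol is nullable, so include ''.

{ (, +, -, ;, '' }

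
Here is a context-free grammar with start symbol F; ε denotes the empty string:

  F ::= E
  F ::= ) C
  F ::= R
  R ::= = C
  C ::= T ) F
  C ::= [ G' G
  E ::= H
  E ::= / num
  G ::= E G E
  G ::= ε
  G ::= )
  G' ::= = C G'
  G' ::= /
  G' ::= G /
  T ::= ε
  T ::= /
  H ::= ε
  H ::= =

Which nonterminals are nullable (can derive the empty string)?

Directly nullable (have an ε-production): G, T, H.
E ::= H with every symbol nullable, so E is nullable.
F ::= E with every symbol nullable, so F is nullable.
No other nonterminal has a production whose RHS symbols are all nullable.

{ E, F, G, H, T }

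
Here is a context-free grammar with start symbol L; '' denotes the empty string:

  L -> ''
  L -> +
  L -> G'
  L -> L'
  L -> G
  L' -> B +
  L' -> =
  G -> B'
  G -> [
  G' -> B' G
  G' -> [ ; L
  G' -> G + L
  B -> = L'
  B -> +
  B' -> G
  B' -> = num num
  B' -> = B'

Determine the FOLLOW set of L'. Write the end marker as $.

{ $, + }

In L -> L': L' is at the end, add FOLLOW(L) = { $ }.
In B -> = L': L' is at the end, add FOLLOW(B) = { + }.
Union: FOLLOW(L') = { $, + }.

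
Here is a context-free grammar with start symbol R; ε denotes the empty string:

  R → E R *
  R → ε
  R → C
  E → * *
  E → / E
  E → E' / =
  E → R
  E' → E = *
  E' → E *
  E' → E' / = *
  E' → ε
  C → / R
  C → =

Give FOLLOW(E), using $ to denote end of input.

In R → E R *: add FIRST(R *) = { *, /, = }.
In E → / E: E is at the end, add FOLLOW(E) = { *, /, = }.
In E' → E = *: add FIRST(= *) = { = }.
In E' → E *: add FIRST(*) = { * }.
Union: FOLLOW(E) = { *, /, = }.

{ *, /, = }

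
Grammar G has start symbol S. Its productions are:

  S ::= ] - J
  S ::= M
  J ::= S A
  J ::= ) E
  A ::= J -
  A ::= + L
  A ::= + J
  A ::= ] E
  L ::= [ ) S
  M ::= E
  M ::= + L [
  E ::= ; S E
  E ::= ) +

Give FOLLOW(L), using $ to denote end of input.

In A ::= + L: L is at the end, add FOLLOW(A) = { $, ), +, -, ;, [, ] }.
In M ::= + L [: add FIRST([) = { [ }.
Union: FOLLOW(L) = { $, ), +, -, ;, [, ] }.

{ $, ), +, -, ;, [, ] }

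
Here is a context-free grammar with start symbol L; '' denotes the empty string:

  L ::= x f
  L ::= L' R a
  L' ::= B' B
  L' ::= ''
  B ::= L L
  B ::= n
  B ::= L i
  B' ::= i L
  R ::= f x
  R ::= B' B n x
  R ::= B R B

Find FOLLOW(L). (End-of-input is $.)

{ $, a, f, i, n, x }

L is the start symbol, so $ ∈ FOLLOW(L).
In B ::= L L: add FIRST(L) = { f, i, n, x }.
In B ::= L L: L is at the end, add FOLLOW(B) = { a, f, i, n, x }.
In B ::= L i: add FIRST(i) = { i }.
In B' ::= i L: L is at the end, add FOLLOW(B') = { f, i, n, x }.
Union: FOLLOW(L) = { $, a, f, i, n, x }.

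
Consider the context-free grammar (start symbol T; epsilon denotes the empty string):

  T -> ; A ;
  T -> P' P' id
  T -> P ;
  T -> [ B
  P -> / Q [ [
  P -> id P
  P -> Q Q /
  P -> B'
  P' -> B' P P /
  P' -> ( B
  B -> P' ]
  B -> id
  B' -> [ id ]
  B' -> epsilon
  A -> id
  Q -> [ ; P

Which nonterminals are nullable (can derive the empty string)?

{ B', P }

Directly nullable (have an epsilon-production): B'.
P -> B' with every symbol nullable, so P is nullable.
No other nonterminal has a production whose RHS symbols are all nullable.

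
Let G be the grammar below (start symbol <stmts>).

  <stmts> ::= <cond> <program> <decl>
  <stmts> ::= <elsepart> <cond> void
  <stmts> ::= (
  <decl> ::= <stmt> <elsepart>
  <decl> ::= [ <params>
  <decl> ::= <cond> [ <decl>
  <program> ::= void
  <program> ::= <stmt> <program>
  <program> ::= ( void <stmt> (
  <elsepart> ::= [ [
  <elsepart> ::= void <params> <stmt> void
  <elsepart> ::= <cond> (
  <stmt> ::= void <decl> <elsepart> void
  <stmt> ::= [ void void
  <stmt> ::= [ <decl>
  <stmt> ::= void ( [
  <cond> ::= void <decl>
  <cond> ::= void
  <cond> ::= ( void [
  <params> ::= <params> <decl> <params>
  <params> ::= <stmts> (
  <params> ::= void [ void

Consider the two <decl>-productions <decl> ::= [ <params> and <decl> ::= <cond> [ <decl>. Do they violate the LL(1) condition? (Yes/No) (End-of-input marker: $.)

FIRST([ <params>) = { [ } and FIRST(<cond> [ <decl>) = { (, void }.
The FIRST sets are disjoint and neither alternative is nullable — no conflict.

No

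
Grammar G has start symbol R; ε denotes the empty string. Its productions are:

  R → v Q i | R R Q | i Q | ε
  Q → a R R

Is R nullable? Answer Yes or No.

R has an ε-production, so R ⇒ ε.

Yes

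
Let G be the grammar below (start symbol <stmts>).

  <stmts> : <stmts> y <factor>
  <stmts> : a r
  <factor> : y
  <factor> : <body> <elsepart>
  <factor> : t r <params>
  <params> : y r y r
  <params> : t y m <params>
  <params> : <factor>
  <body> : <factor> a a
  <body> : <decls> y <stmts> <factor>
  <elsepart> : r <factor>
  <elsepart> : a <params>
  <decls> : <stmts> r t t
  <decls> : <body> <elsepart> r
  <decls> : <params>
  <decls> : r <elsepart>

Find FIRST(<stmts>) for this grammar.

From <stmts> : <stmts> y <factor>: add FIRST(<stmts>) = { a }.
<stmts> : a r contributes {a}.
Union: FIRST(<stmts>) = { a }.

{ a }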